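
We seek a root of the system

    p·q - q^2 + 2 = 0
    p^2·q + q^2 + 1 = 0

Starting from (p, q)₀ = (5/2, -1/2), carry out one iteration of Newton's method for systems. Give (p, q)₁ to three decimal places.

At (5/2, -1/2): F = (0.500, -1.875).
Jacobian J = [[q, p - 2·q], [2·p·q, p^2 + 2·q]].
At the point, J = [[-0.500, 3.500], [-2.500, 5.250]] (det J = 6.125).
Solving J·Δ = −F gives Δ = (-1.500, -0.357).
Then the next iterate is (p, q)₁ = (1.000, -0.857).

(1.000, -0.857)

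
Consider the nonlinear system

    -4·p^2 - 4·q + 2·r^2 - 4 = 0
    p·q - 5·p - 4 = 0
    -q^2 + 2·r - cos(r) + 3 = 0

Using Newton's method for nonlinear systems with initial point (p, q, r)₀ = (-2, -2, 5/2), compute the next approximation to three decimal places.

At (-2, -2, 5/2): F = (0.500, 10.000, 4.80114).
Jacobian J = [[-8·p, -4, 4·r], [q - 5, p, 0], [0, -2·q, sin(r) + 2]].
At the point, J = [[16.000, -4.000, 10.000], [-7.000, -2.000, 0.000], [0.000, 4.000, 2.59847]] (det J = -435.90833).
Solving J·Δ = −F gives Δ = (1.370, 0.204, -2.161).
Then the next iterate is (p, q, r)₁ = (-0.630, -1.796, 0.339).

(-0.630, -1.796, 0.339)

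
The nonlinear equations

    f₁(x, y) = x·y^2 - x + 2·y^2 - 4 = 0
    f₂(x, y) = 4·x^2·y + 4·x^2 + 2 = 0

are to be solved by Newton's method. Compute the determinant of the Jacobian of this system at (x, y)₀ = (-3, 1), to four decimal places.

J = [[y^2 - 1, 2·x·y + 4·y], [8·x·y + 8·x, 4·x^2]].
At the point, J = [[0.0000, -2.0000], [-48.0000, 36.0000]].
det J = -96.0000.

-96.0000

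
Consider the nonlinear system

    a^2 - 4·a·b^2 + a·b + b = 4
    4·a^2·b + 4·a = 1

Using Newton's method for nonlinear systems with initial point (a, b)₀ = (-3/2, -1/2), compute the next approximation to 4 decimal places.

(1.5510, -2.6122)

At (-3/2, -1/2): F = (0.0000, -11.5000).
Jacobian J = [[2·a - 4·b^2 + b, -8·a·b + a + 1], [8·a·b + 4, 4·a^2]].
At the point, J = [[-4.5000, -6.5000], [10.0000, 9.0000]] (det J = 24.5000).
Solving J·Δ = −F gives Δ = (3.0510, -2.1122).
Then the next iterate is (a, b)₁ = (1.5510, -2.6122).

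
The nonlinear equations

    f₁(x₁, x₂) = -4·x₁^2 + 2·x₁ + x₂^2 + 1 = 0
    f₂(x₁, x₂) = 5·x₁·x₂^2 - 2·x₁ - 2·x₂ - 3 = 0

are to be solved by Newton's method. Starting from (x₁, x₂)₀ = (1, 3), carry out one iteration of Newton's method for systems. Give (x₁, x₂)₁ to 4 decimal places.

(1.0469, 1.7136)

At (1, 3): F = (8.0000, 34.0000).
Jacobian J = [[-8·x₁ + 2, 2·x₂], [5·x₂^2 - 2, 10·x₁·x₂ - 2]].
At the point, J = [[-6.0000, 6.0000], [43.0000, 28.0000]] (det J = -426.0000).
Solving J·Δ = −F gives Δ = (0.0469, -1.2864).
Then the next iterate is (x₁, x₂)₁ = (1.0469, 1.7136).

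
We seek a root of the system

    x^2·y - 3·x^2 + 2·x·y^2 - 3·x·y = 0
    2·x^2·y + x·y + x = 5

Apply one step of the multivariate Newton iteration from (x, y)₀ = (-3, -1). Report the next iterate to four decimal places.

At (-3, -1): F = (-51.0000, -23.0000).
Jacobian J = [[2·x·y - 6·x + 2·y^2 - 3·y, x^2 + 4·x·y - 3·x], [4·x·y + y + 1, 2·x^2 + x]].
At the point, J = [[29.0000, 30.0000], [12.0000, 15.0000]] (det J = 75.0000).
Solving J·Δ = −F gives Δ = (1.0000, 0.7333).
Then the next iterate is (x, y)₁ = (-2.0000, -0.2667).

(-2.0000, -0.2667)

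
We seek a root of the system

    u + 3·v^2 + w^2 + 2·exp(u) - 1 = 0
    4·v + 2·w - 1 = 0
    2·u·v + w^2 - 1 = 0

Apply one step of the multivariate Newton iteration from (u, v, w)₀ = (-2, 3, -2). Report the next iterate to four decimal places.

(-1.7410, 1.3615, -2.2231)

At (-2, 3, -2): F = (28.270671, 7.0000, -9.0000).
Jacobian J = [[2·exp(u) + 1, 6·v, 2·w], [0, 4, 2], [2·v, 2·u, 2·w]].
At the point, J = [[1.270671, 18.0000, -4.0000], [0.0000, 4.0000, 2.0000], [6.0000, -4.0000, -4.0000]] (det J = 301.834635).
Solving J·Δ = −F gives Δ = (0.2590, -1.6385, -0.2231).
Then the next iterate is (u, v, w)₁ = (-1.7410, 1.3615, -2.2231).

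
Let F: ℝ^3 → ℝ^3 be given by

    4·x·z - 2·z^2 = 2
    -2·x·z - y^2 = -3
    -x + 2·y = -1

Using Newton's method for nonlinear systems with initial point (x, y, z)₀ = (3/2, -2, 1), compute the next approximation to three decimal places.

(0.167, -0.417, 2.667)

At (3/2, -2, 1): F = (2.000, -4.000, -4.500).
Jacobian J = [[4·z, 0, 4·x - 4·z], [-2·z, -2·y, -2·x], [-1, 2, 0]].
At the point, J = [[4.000, 0.000, 2.000], [-2.000, 4.000, -3.000], [-1.000, 2.000, 0.000]] (det J = 24.000).
Solving J·Δ = −F gives Δ = (-1.333, 1.583, 1.667).
Then the next iterate is (x, y, z)₁ = (0.167, -0.417, 2.667).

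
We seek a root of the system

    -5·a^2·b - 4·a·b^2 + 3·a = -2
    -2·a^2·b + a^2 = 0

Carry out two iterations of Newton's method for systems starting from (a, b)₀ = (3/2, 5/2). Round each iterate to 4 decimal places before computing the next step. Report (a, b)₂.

(0.6525, 1.4155)

At (3/2, 5/2): F = (-59.1250, -9.0000).
Jacobian J = [[-10·a·b - 4·b^2 + 3, -5·a^2 - 8·a·b], [-4·a·b + 2·a, -2·a^2]].
At the point, J = [[-59.5000, -41.2500], [-12.0000, -4.5000]] (det J = -227.2500).
Solving J·Δ = −F gives Δ = (-0.4629, -0.7657).
Then the next iterate is (a, b)₁ = (1.0371, 1.7343).
Round to (1.0371, 1.7343) and repeat: F = (-16.693104, -2.655168), J = [[-27.017611, -19.767022], [-5.120370, -2.151153]].
Δ = (-0.3846, -0.3188), so (a, b)₂ = (0.6525, 1.4155).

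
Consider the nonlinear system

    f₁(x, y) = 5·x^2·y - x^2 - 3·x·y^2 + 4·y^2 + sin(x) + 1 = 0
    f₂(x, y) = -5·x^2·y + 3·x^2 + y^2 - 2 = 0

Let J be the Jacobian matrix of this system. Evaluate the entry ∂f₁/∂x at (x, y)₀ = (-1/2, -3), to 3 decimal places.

-10.122

∂f₁/∂x = 10·x·y - 2·x - 3·y^2 + cos(x).
At (-1/2, -3) this is -10.122.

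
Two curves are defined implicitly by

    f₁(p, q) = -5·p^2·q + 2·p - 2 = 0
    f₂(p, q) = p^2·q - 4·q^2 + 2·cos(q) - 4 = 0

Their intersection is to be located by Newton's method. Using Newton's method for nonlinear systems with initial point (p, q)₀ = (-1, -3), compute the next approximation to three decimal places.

At (-1, -3): F = (11.000, -44.97998).
Jacobian J = [[-10·p·q + 2, -5·p^2], [2·p·q, p^2 - 8·q - 2·sin(q)]].
At the point, J = [[-28.000, -5.000], [6.000, 25.28224]] (det J = -677.90272).
Solving J·Δ = −F gives Δ = (0.078, 1.760).
Then the next iterate is (p, q)₁ = (-0.922, -1.240).

(-0.922, -1.240)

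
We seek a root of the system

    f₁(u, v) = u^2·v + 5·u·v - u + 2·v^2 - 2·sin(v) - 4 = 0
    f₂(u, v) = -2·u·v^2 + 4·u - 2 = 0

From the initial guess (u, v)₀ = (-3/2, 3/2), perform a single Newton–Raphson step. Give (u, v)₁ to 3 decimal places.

At (-3/2, 3/2): F = (-7.86999, -1.250).
Jacobian J = [[2·u·v + 5·v - 1, u^2 + 5·u + 4·v - 2·cos(v)], [-2·v^2 + 4, -4·u·v]].
At the point, J = [[2.000, 0.60853], [-0.500, 9.000]] (det J = 18.30426).
Solving J·Δ = −F gives Δ = (3.828, 0.352).
Then the next iterate is (u, v)₁ = (2.328, 1.852).

(2.328, 1.852)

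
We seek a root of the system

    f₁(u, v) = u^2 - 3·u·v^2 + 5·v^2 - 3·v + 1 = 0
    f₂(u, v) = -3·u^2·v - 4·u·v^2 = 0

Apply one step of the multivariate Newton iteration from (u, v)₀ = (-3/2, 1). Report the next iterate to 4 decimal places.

At (-3/2, 1): F = (9.7500, -0.7500).
Jacobian J = [[2·u - 3·v^2, -6·u·v + 10·v - 3], [-6·u·v - 4·v^2, -3·u^2 - 8·u·v]].
At the point, J = [[-6.0000, 16.0000], [5.0000, 5.2500]] (det J = -111.5000).
Solving J·Δ = −F gives Δ = (0.5667, -0.3969).
Then the next iterate is (u, v)₁ = (-0.9333, 0.6031).

(-0.9333, 0.6031)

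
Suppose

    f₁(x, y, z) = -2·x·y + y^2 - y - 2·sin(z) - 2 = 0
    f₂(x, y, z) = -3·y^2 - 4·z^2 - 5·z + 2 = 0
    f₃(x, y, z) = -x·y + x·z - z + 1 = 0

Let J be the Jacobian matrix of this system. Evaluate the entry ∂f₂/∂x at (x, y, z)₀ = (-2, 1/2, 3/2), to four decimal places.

∂f₂/∂x = 0.
At (-2, 1/2, 3/2) this is 0.0000.

0.0000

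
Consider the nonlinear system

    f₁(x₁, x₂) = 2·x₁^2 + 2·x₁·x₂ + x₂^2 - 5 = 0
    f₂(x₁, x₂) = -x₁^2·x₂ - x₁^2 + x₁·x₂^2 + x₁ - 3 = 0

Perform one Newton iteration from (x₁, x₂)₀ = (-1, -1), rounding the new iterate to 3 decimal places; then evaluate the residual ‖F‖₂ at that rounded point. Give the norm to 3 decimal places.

3527.216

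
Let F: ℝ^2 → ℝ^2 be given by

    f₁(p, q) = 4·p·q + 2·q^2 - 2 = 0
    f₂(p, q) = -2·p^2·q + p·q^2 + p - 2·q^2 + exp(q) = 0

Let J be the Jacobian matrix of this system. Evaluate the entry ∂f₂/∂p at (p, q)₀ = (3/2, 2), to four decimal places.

∂f₂/∂p = -4·p·q + q^2 + 1.
At (3/2, 2) this is -7.0000.

-7.0000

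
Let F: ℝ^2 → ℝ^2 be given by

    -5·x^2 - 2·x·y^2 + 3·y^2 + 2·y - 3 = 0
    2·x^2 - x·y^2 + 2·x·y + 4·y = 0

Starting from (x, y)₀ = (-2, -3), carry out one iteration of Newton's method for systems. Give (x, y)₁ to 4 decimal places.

(-1.3305, -2.1165)

At (-2, -3): F = (34.0000, 26.0000).
Jacobian J = [[-10·x - 2·y^2, -4·x·y + 6·y + 2], [4·x - y^2 + 2·y, -2·x·y + 2·x + 4]].
At the point, J = [[2.0000, -40.0000], [-23.0000, -12.0000]] (det J = -944.0000).
Solving J·Δ = −F gives Δ = (0.6695, 0.8835).
Then the next iterate is (x, y)₁ = (-1.3305, -2.1165).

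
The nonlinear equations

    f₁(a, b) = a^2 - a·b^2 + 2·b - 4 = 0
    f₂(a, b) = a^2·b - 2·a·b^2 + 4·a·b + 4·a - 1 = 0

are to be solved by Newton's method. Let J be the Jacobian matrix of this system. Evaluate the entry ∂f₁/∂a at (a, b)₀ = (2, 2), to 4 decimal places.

0.0000

∂f₁/∂a = 2·a - b^2.
At (2, 2) this is 0.0000.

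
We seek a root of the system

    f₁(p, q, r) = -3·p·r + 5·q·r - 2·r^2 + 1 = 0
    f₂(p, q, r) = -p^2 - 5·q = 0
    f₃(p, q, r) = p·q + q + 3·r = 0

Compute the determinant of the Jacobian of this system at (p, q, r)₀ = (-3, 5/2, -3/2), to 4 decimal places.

81.2500

J = [[-3·r, 5·r, -3·p + 5·q - 4·r], [-2·p, -5, 0], [q, p + 1, 3]].
At the point, J = [[4.5000, -7.5000, 27.5000], [6.0000, -5.0000, 0.0000], [2.5000, -2.0000, 3.0000]].
det J = 81.2500.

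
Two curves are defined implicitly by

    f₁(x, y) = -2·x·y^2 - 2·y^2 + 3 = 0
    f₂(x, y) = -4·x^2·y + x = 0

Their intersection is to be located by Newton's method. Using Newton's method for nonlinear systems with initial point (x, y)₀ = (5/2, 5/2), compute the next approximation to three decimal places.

(1.729, 1.611)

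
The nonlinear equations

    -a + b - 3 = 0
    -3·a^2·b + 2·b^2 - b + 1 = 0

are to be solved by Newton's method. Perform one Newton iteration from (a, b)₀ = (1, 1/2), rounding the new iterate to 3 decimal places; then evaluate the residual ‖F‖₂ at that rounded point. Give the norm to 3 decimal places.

9.125

At (1, 1/2): F = (-3.500, -0.500).
Jacobian J = [[-1, 1], [-6·a·b, -3·a^2 + 4·b - 1]].
At the point, J = [[-1.000, 1.000], [-3.000, -2.000]] (det J = 5.000).
Solving J·Δ = −F gives Δ = (-1.500, 2.000).
Then the next iterate is (a, b)₁ = (-0.500, 2.500).
Re-evaluating at (-0.500, 2.500): F = (0.000, 9.125), so ‖F‖₂ = 9.125.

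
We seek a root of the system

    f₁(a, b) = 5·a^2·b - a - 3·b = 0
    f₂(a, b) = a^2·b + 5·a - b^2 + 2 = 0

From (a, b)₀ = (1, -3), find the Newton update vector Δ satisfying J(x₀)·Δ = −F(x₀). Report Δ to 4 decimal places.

(-0.1814, 0.6884)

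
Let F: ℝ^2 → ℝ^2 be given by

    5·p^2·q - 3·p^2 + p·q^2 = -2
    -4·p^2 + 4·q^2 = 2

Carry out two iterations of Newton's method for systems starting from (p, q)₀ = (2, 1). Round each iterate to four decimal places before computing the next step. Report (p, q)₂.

(0.4146, 0.5824)

At (2, 1): F = (12.0000, -14.0000).
Jacobian J = [[10·p·q - 6·p + q^2, 5·p^2 + 2·p·q], [-8·p, 8·q]].
At the point, J = [[9.0000, 24.0000], [-16.0000, 8.0000]] (det J = 456.0000).
Solving J·Δ = −F gives Δ = (-0.9474, -0.1447).
Then the next iterate is (p, q)₁ = (1.0526, 0.8553).
Round to (1.0526, 0.8553) and repeat: F = (4.184337, -3.505715), J = [[3.418826, 7.340411], [-8.4208, 6.8424]].
Δ = (-0.6380, -0.2729), so (p, q)₂ = (0.4146, 0.5824).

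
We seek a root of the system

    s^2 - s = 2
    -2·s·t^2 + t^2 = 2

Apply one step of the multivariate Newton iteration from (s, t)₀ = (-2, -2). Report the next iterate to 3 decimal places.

(-1.200, -1.420)

At (-2, -2): F = (4.000, 18.000).
Jacobian J = [[2·s - 1, 0], [-2·t^2, -4·s·t + 2·t]].
At the point, J = [[-5.000, 0.000], [-8.000, -20.000]] (det J = 100.000).
Solving J·Δ = −F gives Δ = (0.800, 0.580).
Then the next iterate is (s, t)₁ = (-1.200, -1.420).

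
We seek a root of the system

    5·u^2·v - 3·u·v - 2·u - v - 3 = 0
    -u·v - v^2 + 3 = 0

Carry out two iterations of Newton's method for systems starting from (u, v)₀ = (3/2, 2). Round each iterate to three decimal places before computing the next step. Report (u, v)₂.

At (3/2, 2): F = (5.500, -4.000).
Jacobian J = [[10·u·v - 3·v - 2, 5·u^2 - 3·u - 1], [-v, -u - 2·v]].
At the point, J = [[22.000, 5.750], [-2.000, -5.500]] (det J = -109.500).
Solving J·Δ = −F gives Δ = (-0.066, -0.703).
Then the next iterate is (u, v)₁ = (1.434, 1.297).
Round to (1.434, 1.297) and repeat: F = (0.59077, -0.54211), J = [[12.70798, 4.97978], [-1.297, -4.028]].
Δ = (0.007, -0.137), so (u, v)₂ = (1.441, 1.160).

(1.441, 1.160)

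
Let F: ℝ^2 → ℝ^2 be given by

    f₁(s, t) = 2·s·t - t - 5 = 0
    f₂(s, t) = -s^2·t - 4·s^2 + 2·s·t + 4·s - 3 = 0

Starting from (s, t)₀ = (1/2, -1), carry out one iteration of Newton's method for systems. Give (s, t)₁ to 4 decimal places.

(-2.0000, -0.6667)

At (1/2, -1): F = (-5.0000, -2.7500).
Jacobian J = [[2·t, 2·s - 1], [-2·s·t - 8·s + 2·t + 4, -s^2 + 2·s]].
At the point, J = [[-2.0000, 0.0000], [-1.0000, 0.7500]] (det J = -1.5000).
Solving J·Δ = −F gives Δ = (-2.5000, 0.3333).
Then the next iterate is (s, t)₁ = (-2.0000, -0.6667).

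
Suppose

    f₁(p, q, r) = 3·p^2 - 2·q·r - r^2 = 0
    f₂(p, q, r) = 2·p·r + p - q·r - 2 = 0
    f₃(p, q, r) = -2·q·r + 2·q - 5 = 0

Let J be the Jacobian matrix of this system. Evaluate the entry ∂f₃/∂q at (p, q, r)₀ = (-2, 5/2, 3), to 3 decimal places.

-4.000

∂f₃/∂q = -2·r + 2.
At (-2, 5/2, 3) this is -4.000.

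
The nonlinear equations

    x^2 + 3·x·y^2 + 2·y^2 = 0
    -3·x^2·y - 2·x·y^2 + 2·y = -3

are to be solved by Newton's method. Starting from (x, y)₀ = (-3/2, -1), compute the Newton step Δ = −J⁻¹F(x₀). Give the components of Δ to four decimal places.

(0.9284, 0.0500)

At (-3/2, -1): F = (-0.2500, 10.7500).
Jacobian J = [[2·x + 3·y^2, 6·x·y + 4·y], [-6·x·y - 2·y^2, -3·x^2 - 4·x·y + 2]].
At the point, J = [[0.0000, 5.0000], [-11.0000, -10.7500]] (det J = 55.0000).
Solving J·Δ = −F gives Δ = (0.9284, 0.0500).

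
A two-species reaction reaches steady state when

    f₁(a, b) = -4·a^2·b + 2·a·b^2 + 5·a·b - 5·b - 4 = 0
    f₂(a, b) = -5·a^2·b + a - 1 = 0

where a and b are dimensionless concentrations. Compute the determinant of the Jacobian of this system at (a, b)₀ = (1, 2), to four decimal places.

66.0000

J = [[-8·a·b + 2·b^2 + 5·b, -4·a^2 + 4·a·b + 5·a - 5], [-10·a·b + 1, -5·a^2]].
At the point, J = [[2.0000, 4.0000], [-19.0000, -5.0000]].
det J = 66.0000.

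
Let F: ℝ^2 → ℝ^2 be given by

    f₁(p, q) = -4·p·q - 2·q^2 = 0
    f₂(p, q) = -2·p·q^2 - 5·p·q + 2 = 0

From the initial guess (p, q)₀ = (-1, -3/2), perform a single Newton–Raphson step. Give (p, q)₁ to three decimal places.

(-0.431, -0.792)

At (-1, -3/2): F = (-10.500, -1.000).
Jacobian J = [[-4·q, -4·p - 4·q], [-2·q^2 - 5·q, -4·p·q - 5·p]].
At the point, J = [[6.000, 10.000], [3.000, -1.000]] (det J = -36.000).
Solving J·Δ = −F gives Δ = (0.569, 0.708).
Then the next iterate is (p, q)₁ = (-0.431, -0.792).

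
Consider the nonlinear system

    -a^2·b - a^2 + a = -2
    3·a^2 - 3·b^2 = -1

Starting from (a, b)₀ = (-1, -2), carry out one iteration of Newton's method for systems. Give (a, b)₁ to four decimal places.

At (-1, -2): F = (2.0000, -8.0000).
Jacobian J = [[-2·a·b - 2·a + 1, -a^2], [6·a, -6·b]].
At the point, J = [[-1.0000, -1.0000], [-6.0000, 12.0000]] (det J = -18.0000).
Solving J·Δ = −F gives Δ = (0.8889, 1.1111).
Then the next iterate is (a, b)₁ = (-0.1111, -0.8889).

(-0.1111, -0.8889)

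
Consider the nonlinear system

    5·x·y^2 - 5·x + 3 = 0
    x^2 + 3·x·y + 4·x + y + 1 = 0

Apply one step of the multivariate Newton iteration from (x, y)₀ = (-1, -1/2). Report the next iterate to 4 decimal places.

(0.7000, -0.5750)

At (-1, -1/2): F = (6.7500, -1.0000).
Jacobian J = [[5·y^2 - 5, 10·x·y], [2·x + 3·y + 4, 3·x + 1]].
At the point, J = [[-3.7500, 5.0000], [0.5000, -2.0000]] (det J = 5.0000).
Solving J·Δ = −F gives Δ = (1.7000, -0.0750).
Then the next iterate is (x, y)₁ = (0.7000, -0.5750).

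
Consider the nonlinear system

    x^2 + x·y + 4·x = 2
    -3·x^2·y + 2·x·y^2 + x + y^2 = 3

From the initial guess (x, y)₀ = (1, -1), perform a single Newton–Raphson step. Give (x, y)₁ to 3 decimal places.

(0.593, -0.963)

At (1, -1): F = (2.000, 4.000).
Jacobian J = [[2·x + y + 4, x], [-6·x·y + 2·y^2 + 1, -3·x^2 + 4·x·y + 2·y]].
At the point, J = [[5.000, 1.000], [9.000, -9.000]] (det J = -54.000).
Solving J·Δ = −F gives Δ = (-0.407, 0.037).
Then the next iterate is (x, y)₁ = (0.593, -0.963).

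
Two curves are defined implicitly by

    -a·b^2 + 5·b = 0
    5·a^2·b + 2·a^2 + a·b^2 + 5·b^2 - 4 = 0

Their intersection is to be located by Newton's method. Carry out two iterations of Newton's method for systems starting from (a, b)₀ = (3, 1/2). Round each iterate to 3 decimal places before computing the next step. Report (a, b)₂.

At (3, 1/2): F = (1.750, 38.500).
Jacobian J = [[-b^2, -2·a·b + 5], [10·a·b + 4·a + b^2, 5·a^2 + 2·a·b + 10·b]].
At the point, J = [[-0.250, 2.000], [27.250, 53.000]] (det J = -67.750).
Solving J·Δ = −F gives Δ = (0.232, -0.846).
Then the next iterate is (a, b)₁ = (3.232, -0.346).
Round to (3.232, -0.346) and repeat: F = (-2.11692, -0.19413), J = [[-0.11972, 7.23654], [1.86500, 46.53258]].
Δ = (-5.093, 0.208), so (a, b)₂ = (-1.861, -0.138).

(-1.861, -0.138)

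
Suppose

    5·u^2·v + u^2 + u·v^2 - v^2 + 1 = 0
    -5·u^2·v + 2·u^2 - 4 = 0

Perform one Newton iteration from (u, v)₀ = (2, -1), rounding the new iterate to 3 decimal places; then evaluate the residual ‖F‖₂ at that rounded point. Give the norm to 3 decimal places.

6.970

At (2, -1): F = (-14.000, 24.000).
Jacobian J = [[10·u·v + 2·u + v^2, 5·u^2 + 2·u·v - 2·v], [-10·u·v + 4·u, -5·u^2]].
At the point, J = [[-15.000, 18.000], [28.000, -20.000]] (det J = -204.000).
Solving J·Δ = −F gives Δ = (-0.745, 0.157).
Then the next iterate is (u, v)₁ = (1.255, -0.843).
Re-evaluating at (1.255, -0.843): F = (-3.88249, 5.78878), so ‖F‖₂ = 6.970.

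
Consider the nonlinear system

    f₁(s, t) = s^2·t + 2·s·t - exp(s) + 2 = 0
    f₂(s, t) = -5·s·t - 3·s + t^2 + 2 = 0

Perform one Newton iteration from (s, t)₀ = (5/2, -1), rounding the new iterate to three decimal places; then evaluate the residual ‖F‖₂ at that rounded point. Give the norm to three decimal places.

At (5/2, -1): F = (-21.43249, 8.000).
Jacobian J = [[2·s·t + 2·t - exp(s), s^2 + 2·s], [-5·t - 3, -5·s + 2·t]].
At the point, J = [[-19.18249, 11.250], [2.000, -14.500]] (det J = 255.64616).
Solving J·Δ = −F gives Δ = (-0.864, 0.433).
Then the next iterate is (s, t)₁ = (1.636, -0.567).
Re-evaluating at (1.636, -0.567): F = (-6.50739, 2.05155), so ‖F‖₂ = 6.823.

6.823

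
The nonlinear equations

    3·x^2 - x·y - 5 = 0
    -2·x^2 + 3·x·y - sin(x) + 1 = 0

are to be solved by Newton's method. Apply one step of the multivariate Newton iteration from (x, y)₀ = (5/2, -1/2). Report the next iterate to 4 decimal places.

(1.6857, 0.4516)

At (5/2, -1/2): F = (15.0000, -15.848472).
Jacobian J = [[6·x - y, -x], [-4·x + 3·y - cos(x), 3·x]].
At the point, J = [[15.5000, -2.5000], [-10.698856, 7.5000]] (det J = 89.502859).
Solving J·Δ = −F gives Δ = (-0.8143, 0.9516).
Then the next iterate is (x, y)₁ = (1.6857, 0.4516).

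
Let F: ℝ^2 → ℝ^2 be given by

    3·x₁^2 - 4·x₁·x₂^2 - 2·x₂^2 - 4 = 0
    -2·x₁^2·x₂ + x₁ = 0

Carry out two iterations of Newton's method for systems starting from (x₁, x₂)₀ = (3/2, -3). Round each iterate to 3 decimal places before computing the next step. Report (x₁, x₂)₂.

(0.631, -0.999)

At (3/2, -3): F = (-69.250, 15.000).
Jacobian J = [[6·x₁ - 4·x₂^2, -8·x₁·x₂ - 4·x₂], [-4·x₁·x₂ + 1, -2·x₁^2]].
At the point, J = [[-27.000, 48.000], [19.000, -4.500]] (det J = -790.500).
Solving J·Δ = −F gives Δ = (-0.517, 1.152).
Then the next iterate is (x₁, x₂)₁ = (0.983, -1.848).
Round to (0.983, -1.848) and repeat: F = (-21.35953, 4.55440), J = [[-7.76242, 21.92467], [8.26634, -1.93258]].
Δ = (-0.352, 0.849), so (x₁, x₂)₂ = (0.631, -0.999).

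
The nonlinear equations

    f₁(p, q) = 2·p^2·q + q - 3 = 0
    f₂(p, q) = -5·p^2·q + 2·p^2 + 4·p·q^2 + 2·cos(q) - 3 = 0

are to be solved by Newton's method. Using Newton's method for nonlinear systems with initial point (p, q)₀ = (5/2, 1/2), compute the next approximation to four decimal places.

At (5/2, 1/2): F = (3.7500, -1.869835).
Jacobian J = [[4·p·q, 2·p^2 + 1], [-10·p·q + 4·p + 4·q^2, -5·p^2 + 8·p·q - 2·sin(q)]].
At the point, J = [[5.0000, 13.5000], [-1.5000, -22.208851]] (det J = -90.794255).
Solving J·Δ = −F gives Δ = (-0.6393, -0.0410).
Then the next iterate is (p, q)₁ = (1.8607, 0.4590).

(1.8607, 0.4590)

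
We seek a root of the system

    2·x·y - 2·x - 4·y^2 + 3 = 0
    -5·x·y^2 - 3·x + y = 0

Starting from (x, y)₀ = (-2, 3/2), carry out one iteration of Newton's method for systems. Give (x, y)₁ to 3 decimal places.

(-0.822, 1.074)

At (-2, 3/2): F = (-8.000, 30.000).
Jacobian J = [[2·y - 2, 2·x - 8·y], [-5·y^2 - 3, -10·x·y + 1]].
At the point, J = [[1.000, -16.000], [-14.250, 31.000]] (det J = -197.000).
Solving J·Δ = −F gives Δ = (1.178, -0.426).
Then the next iterate is (x, y)₁ = (-0.822, 1.074).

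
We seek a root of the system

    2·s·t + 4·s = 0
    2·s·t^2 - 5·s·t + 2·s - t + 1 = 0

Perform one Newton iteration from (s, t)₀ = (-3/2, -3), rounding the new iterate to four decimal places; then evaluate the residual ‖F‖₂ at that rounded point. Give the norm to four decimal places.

3.1530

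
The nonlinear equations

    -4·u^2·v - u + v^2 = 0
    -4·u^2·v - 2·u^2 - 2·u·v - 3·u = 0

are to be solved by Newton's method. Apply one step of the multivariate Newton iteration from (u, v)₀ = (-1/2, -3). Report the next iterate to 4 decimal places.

(-0.3571, -1.4796)

At (-1/2, -3): F = (12.5000, 1.0000).
Jacobian J = [[-8·u·v - 1, -4·u^2 + 2·v], [-8·u·v - 4·u - 2·v - 3, -4·u^2 - 2·u]].
At the point, J = [[-13.0000, -7.0000], [-7.0000, 0.0000]] (det J = -49.0000).
Solving J·Δ = −F gives Δ = (0.1429, 1.5204).
Then the next iterate is (u, v)₁ = (-0.3571, -1.4796).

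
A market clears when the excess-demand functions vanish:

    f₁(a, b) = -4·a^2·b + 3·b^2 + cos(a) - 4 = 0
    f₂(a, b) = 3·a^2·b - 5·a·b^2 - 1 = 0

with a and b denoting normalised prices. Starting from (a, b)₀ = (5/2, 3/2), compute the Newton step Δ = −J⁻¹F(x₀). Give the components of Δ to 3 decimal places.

(-0.863, -0.571)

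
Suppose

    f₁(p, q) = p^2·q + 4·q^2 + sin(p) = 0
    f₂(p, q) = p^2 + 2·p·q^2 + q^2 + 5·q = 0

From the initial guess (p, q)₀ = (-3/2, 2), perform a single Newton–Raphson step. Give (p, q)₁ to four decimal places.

(-3.3522, 0.3296)

At (-3/2, 2): F = (19.502505, 4.2500).
Jacobian J = [[2·p·q + cos(p), p^2 + 8·q], [2·p + 2·q^2, 4·p·q + 2·q + 5]].
At the point, J = [[-5.929263, 18.2500], [5.0000, -3.0000]] (det J = -73.462212).
Solving J·Δ = −F gives Δ = (-1.8522, -1.6704).
Then the next iterate is (p, q)₁ = (-3.3522, 0.3296).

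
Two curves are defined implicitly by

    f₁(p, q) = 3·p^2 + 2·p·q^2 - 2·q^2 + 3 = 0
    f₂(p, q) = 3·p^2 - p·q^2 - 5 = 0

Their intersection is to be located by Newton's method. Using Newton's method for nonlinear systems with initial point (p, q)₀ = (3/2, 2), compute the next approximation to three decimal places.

(0.963, 0.844)

At (3/2, 2): F = (13.750, -4.250).
Jacobian J = [[6·p + 2·q^2, 4·p·q - 4·q], [6·p - q^2, -2·p·q]].
At the point, J = [[17.000, 4.000], [5.000, -6.000]] (det J = -122.000).
Solving J·Δ = −F gives Δ = (-0.537, -1.156).
Then the next iterate is (p, q)₁ = (0.963, 0.844).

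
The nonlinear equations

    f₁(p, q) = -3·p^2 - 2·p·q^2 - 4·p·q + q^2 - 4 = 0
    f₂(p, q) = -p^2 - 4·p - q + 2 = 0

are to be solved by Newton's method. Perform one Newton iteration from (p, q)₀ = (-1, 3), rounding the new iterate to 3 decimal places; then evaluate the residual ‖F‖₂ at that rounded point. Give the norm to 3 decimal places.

1.345

At (-1, 3): F = (32.000, 2.000).
Jacobian J = [[-6·p - 2·q^2 - 4·q, -4·p·q - 4·p + 2·q], [-2·p - 4, -1]].
At the point, J = [[-24.000, 22.000], [-2.000, -1.000]] (det J = 68.000).
Solving J·Δ = −F gives Δ = (1.118, -0.235).
Then the next iterate is (p, q)₁ = (0.118, 2.765).
Re-evaluating at (0.118, 2.765): F = (0.49410, -1.25092), so ‖F‖₂ = 1.345.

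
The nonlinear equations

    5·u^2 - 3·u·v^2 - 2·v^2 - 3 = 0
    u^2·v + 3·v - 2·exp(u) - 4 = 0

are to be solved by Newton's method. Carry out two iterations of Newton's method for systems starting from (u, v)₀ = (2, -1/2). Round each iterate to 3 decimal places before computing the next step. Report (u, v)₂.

At (2, -1/2): F = (15.000, -22.27811).
Jacobian J = [[10·u - 3·v^2, -6·u·v - 4·v], [2·u·v - 2·exp(u), u^2 + 3]].
At the point, J = [[19.250, 8.000], [-16.77811, 7.000]] (det J = 268.97490).
Solving J·Δ = −F gives Δ = (-1.053, 0.659).
Then the next iterate is (u, v)₁ = (0.947, 0.159).
Round to (0.947, 0.159) and repeat: F = (1.36166, -8.53634), J = [[9.39416, -1.53944], [-4.85478, 3.89681]].
Δ = (0.269, 2.526), so (u, v)₂ = (1.216, 2.685).

(1.216, 2.685)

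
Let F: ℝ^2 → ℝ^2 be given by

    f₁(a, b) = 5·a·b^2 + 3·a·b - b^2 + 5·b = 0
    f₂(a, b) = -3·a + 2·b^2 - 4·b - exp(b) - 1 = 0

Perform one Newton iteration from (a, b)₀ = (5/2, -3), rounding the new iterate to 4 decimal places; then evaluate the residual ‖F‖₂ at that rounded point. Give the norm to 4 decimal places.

14.3312

At (5/2, -3): F = (66.0000, 21.450213).
Jacobian J = [[5·b^2 + 3·b, 10·a·b + 3·a - 2·b + 5], [-3, 4·b - exp(b) - 4]].
At the point, J = [[36.0000, -56.5000], [-3.0000, -16.049787]] (det J = -747.292334).
Solving J·Δ = −F gives Δ = (0.2043, 1.2983).
Then the next iterate is (a, b)₁ = (2.7043, -1.7017).
Re-evaluating at (2.7043, -1.7017): F = (13.945324, 3.303093), so ‖F‖₂ = 14.3312.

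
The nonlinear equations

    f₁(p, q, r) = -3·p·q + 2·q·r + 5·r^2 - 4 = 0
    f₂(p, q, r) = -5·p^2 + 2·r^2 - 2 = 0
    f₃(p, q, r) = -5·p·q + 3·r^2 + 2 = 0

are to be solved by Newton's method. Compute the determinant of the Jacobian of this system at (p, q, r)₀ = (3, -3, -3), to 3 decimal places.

-7020.000

J = [[-3·q, -3·p + 2·r, 2·q + 10·r], [-10·p, 0, 4·r], [-5·q, -5·p, 6·r]].
At the point, J = [[9.000, -15.000, -36.000], [-30.000, 0.000, -12.000], [15.000, -15.000, -18.000]].
det J = -7020.000.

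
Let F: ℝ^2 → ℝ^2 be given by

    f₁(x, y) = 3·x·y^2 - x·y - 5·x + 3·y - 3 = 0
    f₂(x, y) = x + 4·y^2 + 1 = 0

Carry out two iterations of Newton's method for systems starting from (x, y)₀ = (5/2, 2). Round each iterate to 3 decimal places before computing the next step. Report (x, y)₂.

(-0.920, 0.142)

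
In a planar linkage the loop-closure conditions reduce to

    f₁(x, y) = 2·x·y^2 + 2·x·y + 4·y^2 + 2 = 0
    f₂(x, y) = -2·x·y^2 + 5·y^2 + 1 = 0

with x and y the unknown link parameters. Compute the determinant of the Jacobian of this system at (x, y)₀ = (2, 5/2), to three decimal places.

637.500

J = [[2·y^2 + 2·y, 4·x·y + 2·x + 8·y], [-2·y^2, -4·x·y + 10·y]].
At the point, J = [[17.500, 44.000], [-12.500, 5.000]].
det J = 637.500.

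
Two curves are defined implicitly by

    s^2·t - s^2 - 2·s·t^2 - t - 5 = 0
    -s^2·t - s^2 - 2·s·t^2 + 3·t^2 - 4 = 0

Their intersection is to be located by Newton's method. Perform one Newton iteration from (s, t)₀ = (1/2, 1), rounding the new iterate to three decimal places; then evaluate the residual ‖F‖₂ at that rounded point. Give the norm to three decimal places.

At (1/2, 1): F = (-7.000, -2.500).
Jacobian J = [[2·s·t - 2·s - 2·t^2, s^2 - 4·s·t - 1], [-2·s·t - 2·s - 2·t^2, -s^2 - 4·s·t + 6·t]].
At the point, J = [[-2.000, -2.750], [-4.000, 3.750]] (det J = -18.500).
Solving J·Δ = −F gives Δ = (-1.791, -1.243).
Then the next iterate is (s, t)₁ = (-1.291, -0.243).
Re-evaluating at (-1.291, -0.243): F = (-6.67622, -4.93207), so ‖F‖₂ = 8.300.

8.300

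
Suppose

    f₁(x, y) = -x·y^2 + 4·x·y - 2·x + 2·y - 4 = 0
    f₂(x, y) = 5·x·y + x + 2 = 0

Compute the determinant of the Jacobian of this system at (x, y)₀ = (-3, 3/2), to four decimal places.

-17.7500

J = [[-y^2 + 4·y - 2, -2·x·y + 4·x + 2], [5·y + 1, 5·x]].
At the point, J = [[1.7500, -1.0000], [8.5000, -15.0000]].
det J = -17.7500.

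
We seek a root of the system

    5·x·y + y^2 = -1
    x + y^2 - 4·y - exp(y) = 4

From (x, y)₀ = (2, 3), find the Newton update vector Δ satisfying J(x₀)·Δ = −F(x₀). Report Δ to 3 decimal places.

(-1.121, -1.449)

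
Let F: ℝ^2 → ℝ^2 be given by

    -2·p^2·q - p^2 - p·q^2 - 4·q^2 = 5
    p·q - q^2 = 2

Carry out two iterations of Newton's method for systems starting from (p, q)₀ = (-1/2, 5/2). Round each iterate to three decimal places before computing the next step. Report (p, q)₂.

At (-1/2, 5/2): F = (-28.375, -9.500).
Jacobian J = [[-4·p·q - 2·p - q^2, -2·p^2 - 2·p·q - 8·q], [q, p - 2·q]].
At the point, J = [[-0.250, -18.000], [2.500, -5.500]] (det J = 46.375).
Solving J·Δ = −F gives Δ = (0.322, -1.581).
Then the next iterate is (p, q)₁ = (-0.178, 0.919).
Round to (-0.178, 0.919) and repeat: F = (-8.31783, -3.00814), J = [[0.16577, -7.08820], [0.919, -2.016]].
Δ = (0.737, -1.156), so (p, q)₂ = (0.559, -0.237).

(0.559, -0.237)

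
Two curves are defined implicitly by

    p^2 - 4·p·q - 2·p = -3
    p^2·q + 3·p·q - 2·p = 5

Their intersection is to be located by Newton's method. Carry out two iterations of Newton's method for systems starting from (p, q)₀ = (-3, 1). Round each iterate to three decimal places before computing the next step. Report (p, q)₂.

(-3.929, -1.710)

At (-3, 1): F = (30.000, 1.000).
Jacobian J = [[2·p - 4·q - 2, -4·p], [2·p·q + 3·q - 2, p^2 + 3·p]].
At the point, J = [[-12.000, 12.000], [-5.000, 0.000]] (det J = 60.000).
Solving J·Δ = −F gives Δ = (0.200, -2.300).
Then the next iterate is (p, q)₁ = (-2.800, -1.300).
Round to (-2.800, -1.300) and repeat: F = (1.880, 1.328), J = [[-2.400, 11.200], [1.380, -0.560]].
Δ = (-1.129, -0.410), so (p, q)₂ = (-3.929, -1.710).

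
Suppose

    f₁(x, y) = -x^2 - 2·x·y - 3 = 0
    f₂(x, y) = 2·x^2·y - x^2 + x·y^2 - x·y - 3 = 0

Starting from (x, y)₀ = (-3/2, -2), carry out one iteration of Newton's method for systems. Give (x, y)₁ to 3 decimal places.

At (-3/2, -2): F = (-11.250, -23.250).
Jacobian J = [[-2·x - 2·y, -2·x], [4·x·y - 2·x + y^2 - y, 2·x^2 + 2·x·y - x]].
At the point, J = [[7.000, 3.000], [21.000, 12.000]] (det J = 21.000).
Solving J·Δ = −F gives Δ = (3.107, -3.500).
Then the next iterate is (x, y)₁ = (1.607, -5.500).

(1.607, -5.500)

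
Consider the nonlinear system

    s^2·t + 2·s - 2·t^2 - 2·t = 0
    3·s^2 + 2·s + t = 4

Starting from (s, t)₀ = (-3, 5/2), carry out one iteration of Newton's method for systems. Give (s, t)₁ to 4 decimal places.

(-2.0574, -1.9180)

At (-3, 5/2): F = (-1.0000, 19.5000).
Jacobian J = [[2·s·t + 2, s^2 - 4·t - 2], [6·s + 2, 1]].
At the point, J = [[-13.0000, -3.0000], [-16.0000, 1.0000]] (det J = -61.0000).
Solving J·Δ = −F gives Δ = (0.9426, -4.4180).
Then the next iterate is (s, t)₁ = (-2.0574, -1.9180).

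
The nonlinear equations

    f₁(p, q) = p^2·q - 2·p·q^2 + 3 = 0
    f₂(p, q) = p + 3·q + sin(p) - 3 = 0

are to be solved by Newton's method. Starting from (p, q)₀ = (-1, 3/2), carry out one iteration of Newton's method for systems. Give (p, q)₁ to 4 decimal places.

At (-1, 3/2): F = (9.0000, -0.341471).
Jacobian J = [[2·p·q - 2·q^2, p^2 - 4·p·q], [cos(p) + 1, 3]].
At the point, J = [[-7.5000, 7.0000], [1.540302, 3.0000]] (det J = -33.282116).
Solving J·Δ = −F gives Δ = (0.8831, -0.3396).
Then the next iterate is (p, q)₁ = (-0.1169, 1.1604).

(-0.1169, 1.1604)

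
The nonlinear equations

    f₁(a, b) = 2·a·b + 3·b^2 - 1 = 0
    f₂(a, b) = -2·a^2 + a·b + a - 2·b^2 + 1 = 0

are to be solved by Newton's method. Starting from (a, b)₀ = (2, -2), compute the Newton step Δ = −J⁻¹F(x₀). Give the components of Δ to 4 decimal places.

(-0.9464, 0.8482)

At (2, -2): F = (3.0000, -17.0000).
Jacobian J = [[2·b, 2·a + 6·b], [-4·a + b + 1, a - 4·b]].
At the point, J = [[-4.0000, -8.0000], [-9.0000, 10.0000]] (det J = -112.0000).
Solving J·Δ = −F gives Δ = (-0.9464, 0.8482).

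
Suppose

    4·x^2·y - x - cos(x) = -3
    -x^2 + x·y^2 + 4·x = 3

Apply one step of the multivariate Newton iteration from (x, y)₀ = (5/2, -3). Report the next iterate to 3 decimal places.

(1.757, -1.846)

At (5/2, -3): F = (-73.69886, 23.250).
Jacobian J = [[8·x·y + sin(x) - 1, 4·x^2], [-2·x + y^2 + 4, 2·x·y]].
At the point, J = [[-60.40153, 25.000], [8.000, -15.000]] (det J = 706.02292).
Solving J·Δ = −F gives Δ = (-0.743, 1.154).
Then the next iterate is (x, y)₁ = (1.757, -1.846).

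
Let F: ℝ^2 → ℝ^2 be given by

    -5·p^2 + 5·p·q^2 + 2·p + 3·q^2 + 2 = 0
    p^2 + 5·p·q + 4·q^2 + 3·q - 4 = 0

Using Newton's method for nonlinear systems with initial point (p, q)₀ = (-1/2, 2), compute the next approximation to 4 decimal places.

At (-1/2, 2): F = (1.7500, 13.2500).
Jacobian J = [[-10·p + 5·q^2 + 2, 10·p·q + 6·q], [2·p + 5·q, 5·p + 8·q + 3]].
At the point, J = [[27.0000, 2.0000], [9.0000, 16.5000]] (det J = 427.5000).
Solving J·Δ = −F gives Δ = (-0.0056, -0.8000).
Then the next iterate is (p, q)₁ = (-0.5056, 1.2000).

(-0.5056, 1.2000)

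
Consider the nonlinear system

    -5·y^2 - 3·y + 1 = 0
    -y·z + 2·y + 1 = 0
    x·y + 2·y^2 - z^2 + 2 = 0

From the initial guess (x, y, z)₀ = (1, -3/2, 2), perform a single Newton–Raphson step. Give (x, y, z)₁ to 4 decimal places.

At (1, -3/2, 2): F = (-5.7500, 1.0000, 1.0000).
Jacobian J = [[0, -10·y - 3, 0], [0, -z + 2, -y], [y, x + 4·y, -2·z]].
At the point, J = [[0.0000, 12.0000, 0.0000], [0.0000, 0.0000, 1.5000], [-1.5000, -5.0000, -4.0000]] (det J = -27.0000).
Solving J·Δ = −F gives Δ = (0.8472, 0.4792, -0.6667).
Then the next iterate is (x, y, z)₁ = (1.8472, -1.0208, 1.3333).

(1.8472, -1.0208, 1.3333)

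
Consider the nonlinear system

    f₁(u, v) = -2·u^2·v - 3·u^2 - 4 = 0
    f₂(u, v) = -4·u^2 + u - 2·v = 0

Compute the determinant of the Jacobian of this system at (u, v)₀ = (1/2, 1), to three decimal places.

J = [[-4·u·v - 6·u, -2·u^2], [-8·u + 1, -2]].
At the point, J = [[-5.000, -0.500], [-3.000, -2.000]].
det J = 8.500.

8.500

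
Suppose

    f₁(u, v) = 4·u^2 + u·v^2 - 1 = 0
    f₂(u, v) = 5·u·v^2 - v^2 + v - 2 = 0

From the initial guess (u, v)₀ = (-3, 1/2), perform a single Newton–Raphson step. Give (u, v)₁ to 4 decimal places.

(-1.5271, 0.2561)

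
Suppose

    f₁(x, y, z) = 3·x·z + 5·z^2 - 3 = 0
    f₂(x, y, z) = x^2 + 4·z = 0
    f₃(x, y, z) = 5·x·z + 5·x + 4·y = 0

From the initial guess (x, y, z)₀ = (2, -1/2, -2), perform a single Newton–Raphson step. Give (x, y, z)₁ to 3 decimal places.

(3.125, 4.219, -2.125)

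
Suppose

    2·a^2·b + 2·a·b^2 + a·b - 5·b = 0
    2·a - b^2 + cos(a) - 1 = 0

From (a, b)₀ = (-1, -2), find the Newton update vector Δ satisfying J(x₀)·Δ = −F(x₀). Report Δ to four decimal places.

(-0.5789, 2.0262)

At (-1, -2): F = (0.0000, -6.459698).
Jacobian J = [[4·a·b + 2·b^2 + b, 2·a^2 + 4·a·b + a - 5], [-sin(a) + 2, -2·b]].
At the point, J = [[14.0000, 4.0000], [2.841471, 4.0000]] (det J = 44.634116).
Solving J·Δ = −F gives Δ = (-0.5789, 2.0262).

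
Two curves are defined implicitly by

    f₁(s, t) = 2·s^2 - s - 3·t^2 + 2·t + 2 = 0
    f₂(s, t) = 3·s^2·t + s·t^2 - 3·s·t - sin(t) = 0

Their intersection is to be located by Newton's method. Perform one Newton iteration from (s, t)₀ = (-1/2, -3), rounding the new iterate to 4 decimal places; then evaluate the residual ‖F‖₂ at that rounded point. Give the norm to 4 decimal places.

7.3736

At (-1/2, -3): F = (-30.0000, -11.108880).
Jacobian J = [[4·s - 1, -6·t + 2], [6·s·t + t^2 - 3·t, 3·s^2 + 2·s·t - 3·s - cos(t)]].
At the point, J = [[-3.0000, 20.0000], [27.0000, 6.239992]] (det J = -558.719977).
Solving J·Δ = −F gives Δ = (0.0626, 1.5094).
Then the next iterate is (s, t)₁ = (-0.4374, -1.4906).
Re-evaluating at (-0.4374, -1.4906): F = (-6.826828, -2.786573), so ‖F‖₂ = 7.3736.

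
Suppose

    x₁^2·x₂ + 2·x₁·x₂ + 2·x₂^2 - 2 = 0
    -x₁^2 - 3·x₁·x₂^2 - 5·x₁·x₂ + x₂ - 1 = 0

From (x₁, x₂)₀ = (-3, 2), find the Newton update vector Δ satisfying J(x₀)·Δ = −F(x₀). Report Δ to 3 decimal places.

(-0.058, -1.133)

At (-3, 2): F = (12.000, 58.000).
Jacobian J = [[2·x₁·x₂ + 2·x₂, x₁^2 + 2·x₁ + 4·x₂], [-2·x₁ - 3·x₂^2 - 5·x₂, -6·x₁·x₂ - 5·x₁ + 1]].
At the point, J = [[-8.000, 11.000], [-16.000, 52.000]] (det J = -240.000).
Solving J·Δ = −F gives Δ = (-0.058, -1.133).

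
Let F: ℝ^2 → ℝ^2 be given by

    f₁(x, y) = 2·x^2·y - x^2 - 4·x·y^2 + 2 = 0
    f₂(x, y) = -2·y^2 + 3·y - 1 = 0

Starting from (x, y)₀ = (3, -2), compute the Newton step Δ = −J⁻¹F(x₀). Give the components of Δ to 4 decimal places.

(-0.0217, 1.3636)

At (3, -2): F = (-91.0000, -15.0000).
Jacobian J = [[4·x·y - 2·x - 4·y^2, 2·x^2 - 8·x·y], [0, -4·y + 3]].
At the point, J = [[-46.0000, 66.0000], [0.0000, 11.0000]] (det J = -506.0000).
Solving J·Δ = −F gives Δ = (-0.0217, 1.3636).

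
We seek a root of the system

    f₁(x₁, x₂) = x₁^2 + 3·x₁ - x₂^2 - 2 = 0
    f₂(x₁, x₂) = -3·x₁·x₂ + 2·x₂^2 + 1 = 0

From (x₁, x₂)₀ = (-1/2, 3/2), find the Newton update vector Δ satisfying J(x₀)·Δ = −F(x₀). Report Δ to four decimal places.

At (-1/2, 3/2): F = (-5.5000, 7.7500).
Jacobian J = [[2·x₁ + 3, -2·x₂], [-3·x₂, -3·x₁ + 4·x₂]].
At the point, J = [[2.0000, -3.0000], [-4.5000, 7.5000]] (det J = 1.5000).
Solving J·Δ = −F gives Δ = (12.0000, 6.1667).

(12.0000, 6.1667)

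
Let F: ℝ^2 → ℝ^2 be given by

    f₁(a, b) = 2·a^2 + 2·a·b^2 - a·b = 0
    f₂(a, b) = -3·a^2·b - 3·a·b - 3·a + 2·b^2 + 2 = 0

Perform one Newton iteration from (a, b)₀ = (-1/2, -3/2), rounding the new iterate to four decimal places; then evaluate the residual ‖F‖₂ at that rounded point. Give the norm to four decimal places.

7.6817

At (-1/2, -3/2): F = (-2.5000, 6.8750).
Jacobian J = [[4·a + 2·b^2 - b, 4·a·b - a], [-6·a·b - 3·b - 3, -3·a^2 - 3·a + 4·b]].
At the point, J = [[4.0000, 3.5000], [-3.0000, -5.2500]] (det J = -10.5000).
Solving J·Δ = −F gives Δ = (-1.0417, 1.9048).
Then the next iterate is (a, b)₁ = (-1.5417, 0.4048).
Re-evaluating at (-1.5417, 0.4048): F = (4.872503, 5.938633), so ‖F‖₂ = 7.6817.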